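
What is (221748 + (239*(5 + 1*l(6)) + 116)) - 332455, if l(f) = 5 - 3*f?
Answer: -112503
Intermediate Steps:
(221748 + (239*(5 + 1*l(6)) + 116)) - 332455 = (221748 + (239*(5 + 1*(5 - 3*6)) + 116)) - 332455 = (221748 + (239*(5 + 1*(5 - 18)) + 116)) - 332455 = (221748 + (239*(5 + 1*(-13)) + 116)) - 332455 = (221748 + (239*(5 - 13) + 116)) - 332455 = (221748 + (239*(-8) + 116)) - 332455 = (221748 + (-1912 + 116)) - 332455 = (221748 - 1796) - 332455 = 219952 - 332455 = -112503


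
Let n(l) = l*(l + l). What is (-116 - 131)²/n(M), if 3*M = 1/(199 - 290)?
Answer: 4546939761/2 ≈ 2.2735e+9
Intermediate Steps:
M = -1/273 (M = 1/(3*(199 - 290)) = (⅓)/(-91) = (⅓)*(-1/91) = -1/273 ≈ -0.0036630)
n(l) = 2*l² (n(l) = l*(2*l) = 2*l²)
(-116 - 131)²/n(M) = (-116 - 131)²/((2*(-1/273)²)) = (-247)²/((2*(1/74529))) = 61009/(2/74529) = 61009*(74529/2) = 4546939761/2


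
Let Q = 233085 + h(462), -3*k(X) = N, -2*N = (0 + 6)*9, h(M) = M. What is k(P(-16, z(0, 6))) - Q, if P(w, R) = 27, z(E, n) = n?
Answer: -233538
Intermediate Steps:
N = -27 (N = -(0 + 6)*9/2 = -3*9 = -1/2*54 = -27)
k(X) = 9 (k(X) = -1/3*(-27) = 9)
Q = 233547 (Q = 233085 + 462 = 233547)
k(P(-16, z(0, 6))) - Q = 9 - 1*233547 = 9 - 233547 = -233538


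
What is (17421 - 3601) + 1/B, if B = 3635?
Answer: 50235701/3635 ≈ 13820.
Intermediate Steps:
(17421 - 3601) + 1/B = (17421 - 3601) + 1/3635 = 13820 + 1/3635 = 50235701/3635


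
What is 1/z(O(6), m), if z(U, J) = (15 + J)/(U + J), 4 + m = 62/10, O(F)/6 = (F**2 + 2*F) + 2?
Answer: 1511/86 ≈ 17.570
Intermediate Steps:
O(F) = 12 + 6*F**2 + 12*F (O(F) = 6*((F**2 + 2*F) + 2) = 6*(2 + F**2 + 2*F) = 12 + 6*F**2 + 12*F)
m = 11/5 (m = -4 + 62/10 = -4 + 62*(1/10) = -4 + 31/5 = 11/5 ≈ 2.2000)
z(U, J) = (15 + J)/(J + U)
1/z(O(6), m) = 1/((15 + 11/5)/(11/5 + (12 + 6*6**2 + 12*6))) = 1/((86/5)/(11/5 + (12 + 6*36 + 72))) = 1/((86/5)/(11/5 + (12 + 216 + 72))) = 1/((86/5)/(11/5 + 300)) = 1/((86/5)/(1511/5)) = 1/((5/1511)*(86/5)) = 1/(86/1511) = 1511/86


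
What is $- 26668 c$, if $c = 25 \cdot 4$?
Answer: $-2666800$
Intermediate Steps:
$c = 100$
$- 26668 c = \left(-26668\right) 100 = -2666800$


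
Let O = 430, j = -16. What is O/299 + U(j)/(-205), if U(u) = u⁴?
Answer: -19507114/61295 ≈ -318.25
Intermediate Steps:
O/299 + U(j)/(-205) = 430/299 + (-16)⁴/(-205) = 430*(1/299) + 65536*(-1/205) = 430/299 - 65536/205 = -19507114/61295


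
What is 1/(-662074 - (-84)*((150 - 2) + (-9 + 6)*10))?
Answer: -1/652162 ≈ -1.5334e-6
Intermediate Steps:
1/(-662074 - (-84)*((150 - 2) + (-9 + 6)*10)) = 1/(-662074 - (-84)*(148 - 3*10)) = 1/(-662074 - (-84)*(148 - 30)) = 1/(-662074 - (-84)*118) = 1/(-662074 - 1*(-9912)) = 1/(-662074 + 9912) = 1/(-652162) = -1/652162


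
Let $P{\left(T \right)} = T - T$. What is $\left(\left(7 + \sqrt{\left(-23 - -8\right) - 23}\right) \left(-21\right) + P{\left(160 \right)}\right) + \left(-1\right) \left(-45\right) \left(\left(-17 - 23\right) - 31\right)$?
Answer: $-3342 - 21 i \sqrt{38} \approx -3342.0 - 129.45 i$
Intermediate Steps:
$P{\left(T \right)} = 0$
$\left(\left(7 + \sqrt{\left(-23 - -8\right) - 23}\right) \left(-21\right) + P{\left(160 \right)}\right) + \left(-1\right) \left(-45\right) \left(\left(-17 - 23\right) - 31\right) = \left(\left(7 + \sqrt{\left(-23 - -8\right) - 23}\right) \left(-21\right) + 0\right) + \left(-1\right) \left(-45\right) \left(\left(-17 - 23\right) - 31\right) = \left(\left(7 + \sqrt{\left(-23 + 8\right) - 23}\right) \left(-21\right) + 0\right) + 45 \left(\left(-17 - 23\right) - 31\right) = \left(\left(7 + \sqrt{-15 - 23}\right) \left(-21\right) + 0\right) + 45 \left(-40 - 31\right) = \left(\left(7 + \sqrt{-38}\right) \left(-21\right) + 0\right) + 45 \left(-71\right) = \left(\left(7 + i \sqrt{38}\right) \left(-21\right) + 0\right) - 3195 = \left(\left(-147 - 21 i \sqrt{38}\right) + 0\right) - 3195 = \left(-147 - 21 i \sqrt{38}\right) - 3195 = -3342 - 21 i \sqrt{38}$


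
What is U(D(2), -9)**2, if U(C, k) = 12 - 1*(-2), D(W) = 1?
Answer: 196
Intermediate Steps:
U(C, k) = 14 (U(C, k) = 12 + 2 = 14)
U(D(2), -9)**2 = 14**2 = 196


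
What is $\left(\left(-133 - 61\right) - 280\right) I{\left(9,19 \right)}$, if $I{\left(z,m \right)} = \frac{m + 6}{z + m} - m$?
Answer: $\frac{120159}{14} \approx 8582.8$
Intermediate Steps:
$I{\left(z,m \right)} = - m + \frac{6 + m}{m + z}$ ($I{\left(z,m \right)} = \frac{6 + m}{m + z} - m = - m + \frac{6 + m}{m + z}$)
$\left(\left(-133 - 61\right) - 280\right) I{\left(9,19 \right)} = \left(\left(-133 - 61\right) - 280\right) \frac{6 + 19 - 19^{2} - 19 \cdot 9}{19 + 9} = \left(-194 - 280\right) \frac{6 + 19 - 361 - 171}{28} = - 474 \frac{6 + 19 - 361 - 171}{28} = - 474 \cdot \frac{1}{28} \left(-507\right) = \left(-474\right) \left(- \frac{507}{28}\right) = \frac{120159}{14}$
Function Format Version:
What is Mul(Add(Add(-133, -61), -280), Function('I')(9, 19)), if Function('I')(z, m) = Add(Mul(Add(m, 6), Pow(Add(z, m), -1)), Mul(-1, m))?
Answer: Rational(120159, 14) ≈ 8582.8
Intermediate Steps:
Function('I')(z, m) = Add(Mul(-1, m), Mul(Pow(Add(m, z), -1), Add(6, m))) (Function('I')(z, m) = Add(Mul(Add(6, m), Pow(Add(m, z), -1)), Mul(-1, m)) = Add(Mul(Pow(Add(m, z), -1), Add(6, m)), Mul(-1, m)) = Add(Mul(-1, m), Mul(Pow(Add(m, z), -1), Add(6, m))))
Mul(Add(Add(-133, -61), -280), Function('I')(9, 19)) = Mul(Add(Add(-133, -61), -280), Mul(Pow(Add(19, 9), -1), Add(6, 19, Mul(-1, Pow(19, 2)), Mul(-1, 19, 9)))) = Mul(Add(-194, -280), Mul(Pow(28, -1), Add(6, 19, Mul(-1, 361), -171))) = Mul(-474, Mul(Rational(1, 28), Add(6, 19, -361, -171))) = Mul(-474, Mul(Rational(1, 28), -507)) = Mul(-474, Rational(-507, 28)) = Rational(120159, 14)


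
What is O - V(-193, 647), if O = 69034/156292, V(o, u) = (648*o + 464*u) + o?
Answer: -13671686329/78146 ≈ -1.7495e+5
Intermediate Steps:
V(o, u) = 464*u + 649*o (V(o, u) = (464*u + 648*o) + o = 464*u + 649*o)
O = 34517/78146 (O = 69034*(1/156292) = 34517/78146 ≈ 0.44170)
O - V(-193, 647) = 34517/78146 - (464*647 + 649*(-193)) = 34517/78146 - (300208 - 125257) = 34517/78146 - 1*174951 = 34517/78146 - 174951 = -13671686329/78146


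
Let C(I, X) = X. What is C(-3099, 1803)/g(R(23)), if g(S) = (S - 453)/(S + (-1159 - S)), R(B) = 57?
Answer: 696559/132 ≈ 5277.0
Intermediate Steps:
g(S) = 453/1159 - S/1159 (g(S) = (-453 + S)/(-1159) = (-453 + S)*(-1/1159) = 453/1159 - S/1159)
C(-3099, 1803)/g(R(23)) = 1803/(453/1159 - 1/1159*57) = 1803/(453/1159 - 3/61) = 1803/(396/1159) = 1803*(1159/396) = 696559/132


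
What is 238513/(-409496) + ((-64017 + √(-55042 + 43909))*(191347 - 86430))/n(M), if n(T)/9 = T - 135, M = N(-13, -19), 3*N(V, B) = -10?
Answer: 916789317620153/169940840 - 104917*I*√1237/415 ≈ 5.3948e+6 - 8891.7*I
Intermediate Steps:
N(V, B) = -10/3 (N(V, B) = (⅓)*(-10) = -10/3)
M = -10/3 ≈ -3.3333
n(T) = -1215 + 9*T (n(T) = 9*(T - 135) = 9*(-135 + T) = -1215 + 9*T)
238513/(-409496) + ((-64017 + √(-55042 + 43909))*(191347 - 86430))/n(M) = 238513/(-409496) + ((-64017 + √(-55042 + 43909))*(191347 - 86430))/(-1215 + 9*(-10/3)) = 238513*(-1/409496) + ((-64017 + √(-11133))*104917)/(-1215 - 30) = -238513/409496 + ((-64017 + 3*I*√1237)*104917)/(-1245) = -238513/409496 + (-6716471589 + 314751*I*√1237)*(-1/1245) = -238513/409496 + (2238823863/415 - 104917*I*√1237/415) = 916789317620153/169940840 - 104917*I*√1237/415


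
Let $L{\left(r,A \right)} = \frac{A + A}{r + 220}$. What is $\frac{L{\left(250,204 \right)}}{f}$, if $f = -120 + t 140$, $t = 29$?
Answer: $\frac{51}{231475} \approx 0.00022033$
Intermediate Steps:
$L{\left(r,A \right)} = \frac{2 A}{220 + r}$
$f = 3940$ ($f = -120 + 29 \cdot 140 = -120 + 4060 = 3940$)
$\frac{L{\left(250,204 \right)}}{f} = \frac{2 \cdot 204 \frac{1}{220 + 250}}{3940} = 2 \cdot 204 \cdot \frac{1}{470} \cdot \frac{1}{3940} = \frac{204}{235} \cdot \frac{1}{3940} = \frac{51}{231475}$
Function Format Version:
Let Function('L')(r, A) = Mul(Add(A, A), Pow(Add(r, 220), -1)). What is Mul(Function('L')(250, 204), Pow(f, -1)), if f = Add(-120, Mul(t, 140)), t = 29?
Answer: Rational(51, 231475) ≈ 0.00022033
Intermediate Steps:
Function('L')(r, A) = Mul(2, A, Pow(Add(220, r), -1)) (Function('L')(r, A) = Mul(Mul(2, A), Pow(Add(220, r), -1)) = Mul(2, A, Pow(Add(220, r), -1)))
f = 3940 (f = Add(-120, Mul(29, 140)) = Add(-120, 4060) = 3940)
Mul(Function('L')(250, 204), Pow(f, -1)) = Mul(Mul(2, 204, Pow(Add(220, 250), -1)), Pow(3940, -1)) = Mul(Mul(2, 204, Pow(470, -1)), Rational(1, 3940)) = Mul(Mul(2, 204, Rational(1, 470)), Rational(1, 3940)) = Mul(Rational(204, 235), Rational(1, 3940)) = Rational(51, 231475)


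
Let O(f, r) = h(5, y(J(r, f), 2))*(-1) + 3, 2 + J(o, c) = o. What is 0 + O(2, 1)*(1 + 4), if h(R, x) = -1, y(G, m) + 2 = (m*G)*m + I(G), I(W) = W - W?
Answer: 20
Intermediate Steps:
I(W) = 0
J(o, c) = -2 + o
y(G, m) = -2 + G*m² (y(G, m) = -2 + ((m*G)*m + 0) = -2 + ((G*m)*m + 0) = -2 + (G*m² + 0) = -2 + G*m²)
O(f, r) = 4 (O(f, r) = -1*(-1) + 3 = 1 + 3 = 4)
0 + O(2, 1)*(1 + 4) = 0 + 4*(1 + 4) = 0 + 4*5 = 0 + 20 = 20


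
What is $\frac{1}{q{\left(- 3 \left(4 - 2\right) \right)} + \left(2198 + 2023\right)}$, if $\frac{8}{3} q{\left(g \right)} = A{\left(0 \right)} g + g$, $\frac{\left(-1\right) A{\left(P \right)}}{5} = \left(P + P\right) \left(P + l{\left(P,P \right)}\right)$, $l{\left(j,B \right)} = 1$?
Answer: $\frac{4}{16875} \approx 0.00023704$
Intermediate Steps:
$A{\left(P \right)} = - 10 P \left(1 + P\right)$ ($A{\left(P \right)} = - 5 \left(P + P\right) \left(P + 1\right) = - 5 \cdot 2 P \left(1 + P\right) = - 10 P \left(1 + P\right)$)
$q{\left(g \right)} = \frac{3 g}{8}$ ($q{\left(g \right)} = \frac{3 \left(\left(-10\right) 0 \left(1 + 0\right) g + g\right)}{8} = \frac{3 \left(\left(-10\right) 0 \cdot 1 g + g\right)}{8} = \frac{3 \left(0 g + g\right)}{8} = \frac{3 \left(0 + g\right)}{8} = \frac{3 g}{8}$)
$\frac{1}{q{\left(- 3 \left(4 - 2\right) \right)} + \left(2198 + 2023\right)} = \frac{1}{\frac{3 \left(- 3 \left(4 - 2\right)\right)}{8} + \left(2198 + 2023\right)} = \frac{1}{\frac{3 \left(\left(-3\right) 2\right)}{8} + 4221} = \frac{1}{\frac{3}{8} \left(-6\right) + 4221} = \frac{1}{- \frac{9}{4} + 4221} = \frac{1}{\frac{16875}{4}} = \frac{4}{16875}$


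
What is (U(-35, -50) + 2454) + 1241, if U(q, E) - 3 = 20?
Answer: 3718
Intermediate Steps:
U(q, E) = 23 (U(q, E) = 3 + 20 = 23)
(U(-35, -50) + 2454) + 1241 = (23 + 2454) + 1241 = 2477 + 1241 = 3718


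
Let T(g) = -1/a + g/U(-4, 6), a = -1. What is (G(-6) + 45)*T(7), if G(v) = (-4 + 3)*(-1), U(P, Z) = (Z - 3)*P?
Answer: 115/6 ≈ 19.167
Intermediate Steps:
U(P, Z) = P*(-3 + Z) (U(P, Z) = (-3 + Z)*P = P*(-3 + Z))
G(v) = 1 (G(v) = -1*(-1) = 1)
T(g) = 1 - g/12 (T(g) = -1/(-1) + g/((-4*(-3 + 6))) = -1*(-1) + g/((-4*3)) = 1 + g/(-12) = 1 + g*(-1/12) = 1 - g/12)
(G(-6) + 45)*T(7) = (1 + 45)*(1 - 1/12*7) = 46*(1 - 7/12) = 46*(5/12) = 115/6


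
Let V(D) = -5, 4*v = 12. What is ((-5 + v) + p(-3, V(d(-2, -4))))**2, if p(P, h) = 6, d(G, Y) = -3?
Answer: 16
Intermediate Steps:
v = 3 (v = (1/4)*12 = 3)
((-5 + v) + p(-3, V(d(-2, -4))))**2 = ((-5 + 3) + 6)**2 = (-2 + 6)**2 = 4**2 = 16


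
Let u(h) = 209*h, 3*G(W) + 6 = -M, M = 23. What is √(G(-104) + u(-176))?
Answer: I*√331143/3 ≈ 191.82*I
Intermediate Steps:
G(W) = -29/3 (G(W) = -2 + (-1*23)/3 = -2 + (⅓)*(-23) = -2 - 23/3 = -29/3)
√(G(-104) + u(-176)) = √(-29/3 + 209*(-176)) = √(-29/3 - 36784) = √(-110381/3) = I*√331143/3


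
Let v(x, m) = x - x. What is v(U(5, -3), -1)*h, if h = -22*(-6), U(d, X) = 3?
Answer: 0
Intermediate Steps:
v(x, m) = 0
h = 132
v(U(5, -3), -1)*h = 0*132 = 0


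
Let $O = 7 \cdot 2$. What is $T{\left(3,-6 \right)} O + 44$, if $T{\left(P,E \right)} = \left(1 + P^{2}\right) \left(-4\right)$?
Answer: $-516$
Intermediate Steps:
$T{\left(P,E \right)} = -4 - 4 P^{2}$
$O = 14$
$T{\left(3,-6 \right)} O + 44 = \left(-4 - 4 \cdot 3^{2}\right) 14 + 44 = \left(-4 - 36\right) 14 + 44 = \left(-40\right) 14 + 44 = -560 + 44 = -516$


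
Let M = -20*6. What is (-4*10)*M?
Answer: 4800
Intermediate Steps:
M = -120
(-4*10)*M = -4*10*(-120) = -40*(-120) = 4800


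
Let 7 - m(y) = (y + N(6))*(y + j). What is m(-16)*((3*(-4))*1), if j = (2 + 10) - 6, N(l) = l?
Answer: 1116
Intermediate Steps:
j = 6 (j = 12 - 6 = 6)
m(y) = 7 - (6 + y)² (m(y) = 7 - (y + 6)*(y + 6) = 7 - (6 + y)*(6 + y) = 7 - (6 + y)²)
m(-16)*((3*(-4))*1) = (-29 - 1*(-16)² - 12*(-16))*((3*(-4))*1) = (-29 - 1*256 + 192)*(-12*1) = (-29 - 256 + 192)*(-12) = -93*(-12) = 1116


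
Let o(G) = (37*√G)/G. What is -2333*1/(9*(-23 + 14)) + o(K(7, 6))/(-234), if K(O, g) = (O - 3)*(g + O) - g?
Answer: 2333/81 - 37*√46/10764 ≈ 28.779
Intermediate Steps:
K(O, g) = -g + (-3 + O)*(O + g) (K(O, g) = (-3 + O)*(O + g) - g = -g + (-3 + O)*(O + g))
o(G) = 37/√G
-2333*1/(9*(-23 + 14)) + o(K(7, 6))/(-234) = -2333*1/(9*(-23 + 14)) + (37/√(7² - 4*6 - 3*7 + 7*6))/(-234) = -2333/(9*(-9)) + (37/√(49 - 24 - 21 + 42))*(-1/234) = -2333/(-81) + (37/√46)*(-1/234) = -2333*(-1/81) + (37*(√46/46))*(-1/234) = 2333/81 + (37*√46/46)*(-1/234) = 2333/81 - 37*√46/10764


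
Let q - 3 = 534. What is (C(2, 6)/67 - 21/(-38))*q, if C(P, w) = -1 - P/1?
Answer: 694341/2546 ≈ 272.72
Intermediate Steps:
q = 537 (q = 3 + 534 = 537)
C(P, w) = -1 - P
(C(2, 6)/67 - 21/(-38))*q = ((-1 - 1*2)/67 - 21/(-38))*537 = ((-1 - 2)*(1/67) - 21*(-1/38))*537 = (-3*1/67 + 21/38)*537 = (-3/67 + 21/38)*537 = (1293/2546)*537 = 694341/2546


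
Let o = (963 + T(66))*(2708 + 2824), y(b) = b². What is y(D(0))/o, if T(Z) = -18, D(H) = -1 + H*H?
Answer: 1/5227740 ≈ 1.9129e-7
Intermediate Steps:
D(H) = -1 + H²
o = 5227740 (o = (963 - 18)*(2708 + 2824) = 945*5532 = 5227740)
y(D(0))/o = (-1 + 0²)²/5227740 = (-1 + 0)²*(1/5227740) = (-1)²*(1/5227740) = 1*(1/5227740) = 1/5227740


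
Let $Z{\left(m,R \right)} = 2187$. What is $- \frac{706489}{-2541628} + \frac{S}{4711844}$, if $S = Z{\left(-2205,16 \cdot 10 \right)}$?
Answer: $\frac{416803062019}{1496969330254} \approx 0.27843$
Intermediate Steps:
$S = 2187$
$- \frac{706489}{-2541628} + \frac{S}{4711844} = - \frac{706489}{-2541628} + \frac{2187}{4711844} = \left(-706489\right) \left(- \frac{1}{2541628}\right) + 2187 \cdot \frac{1}{4711844} = \frac{706489}{2541628} + \frac{2187}{4711844} = \frac{416803062019}{1496969330254}$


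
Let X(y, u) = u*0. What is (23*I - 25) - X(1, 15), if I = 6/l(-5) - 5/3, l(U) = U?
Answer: -1364/15 ≈ -90.933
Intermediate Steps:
X(y, u) = 0
I = -43/15 (I = 6/(-5) - 5/3 = 6*(-1/5) - 5*1/3 = -6/5 - 5/3 = -43/15 ≈ -2.8667)
(23*I - 25) - X(1, 15) = (23*(-43/15) - 25) - 1*0 = (-989/15 - 25) + 0 = -1364/15 + 0 = -1364/15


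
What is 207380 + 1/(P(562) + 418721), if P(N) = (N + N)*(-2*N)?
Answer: 175164553899/844655 ≈ 2.0738e+5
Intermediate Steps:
P(N) = -4*N**2 (P(N) = (2*N)*(-2*N) = -4*N**2)
207380 + 1/(P(562) + 418721) = 207380 + 1/(-4*562**2 + 418721) = 207380 + 1/(-4*315844 + 418721) = 207380 + 1/(-1263376 + 418721) = 207380 + 1/(-844655) = 207380 - 1/844655 = 175164553899/844655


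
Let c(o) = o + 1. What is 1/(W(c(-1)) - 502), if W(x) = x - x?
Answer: -1/502 ≈ -0.0019920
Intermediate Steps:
c(o) = 1 + o
W(x) = 0
1/(W(c(-1)) - 502) = 1/(0 - 502) = 1/(-502) = -1/502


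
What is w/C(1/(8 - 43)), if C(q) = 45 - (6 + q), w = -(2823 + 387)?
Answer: -56175/683 ≈ -82.247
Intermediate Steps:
w = -3210 (w = -1*3210 = -3210)
C(q) = 39 - q (C(q) = 45 + (-6 - q) = 39 - q)
w/C(1/(8 - 43)) = -3210/(39 - 1/(8 - 43)) = -3210/(39 - 1/(-35)) = -3210/(39 - 1*(-1/35)) = -3210/(39 + 1/35) = -3210/1366/35 = -3210*35/1366 = -56175/683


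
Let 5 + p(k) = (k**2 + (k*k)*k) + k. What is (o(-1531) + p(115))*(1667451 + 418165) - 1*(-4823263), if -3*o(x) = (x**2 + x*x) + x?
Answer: -174678811987/3 ≈ -5.8226e+10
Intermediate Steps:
p(k) = -5 + k + k**2 + k**3 (p(k) = -5 + ((k**2 + (k*k)*k) + k) = -5 + ((k**2 + k**2*k) + k) = -5 + ((k**2 + k**3) + k) = -5 + (k + k**2 + k**3) = -5 + k + k**2 + k**3)
o(x) = -2*x**2/3 - x/3 (o(x) = -((x**2 + x*x) + x)/3 = -((x**2 + x**2) + x)/3 = -(2*x**2 + x)/3 = -(x + 2*x**2)/3 = -2*x**2/3 - x/3)
(o(-1531) + p(115))*(1667451 + 418165) - 1*(-4823263) = (-1/3*(-1531)*(1 + 2*(-1531)) + (-5 + 115 + 115**2 + 115**3))*(1667451 + 418165) - 1*(-4823263) = (-1/3*(-1531)*(1 - 3062) + (-5 + 115 + 13225 + 1520875))*2085616 + 4823263 = (-1/3*(-1531)*(-3061) + 1534210)*2085616 + 4823263 = (-4686391/3 + 1534210)*2085616 + 4823263 = -83761/3*2085616 + 4823263 = -174693281776/3 + 4823263 = -174678811987/3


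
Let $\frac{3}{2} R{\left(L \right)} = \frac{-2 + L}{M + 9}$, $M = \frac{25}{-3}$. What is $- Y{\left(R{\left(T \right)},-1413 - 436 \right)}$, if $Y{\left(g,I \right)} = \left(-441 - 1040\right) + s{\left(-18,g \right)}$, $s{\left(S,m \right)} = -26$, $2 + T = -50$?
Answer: $1507$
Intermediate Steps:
$M = - \frac{25}{3}$ ($M = 25 \left(- \frac{1}{3}\right) = - \frac{25}{3} \approx -8.3333$)
$T = -52$ ($T = -2 - 50 = -52$)
$R{\left(L \right)} = -2 + L$ ($R{\left(L \right)} = \frac{2 \frac{-2 + L}{- \frac{25}{3} + 9}}{3} = \frac{2 \frac{-2 + L}{\frac{2}{3}}}{3} = \frac{2 \left(-2 + L\right) \frac{3}{2}}{3} = \frac{2 \left(-3 + \frac{3 L}{2}\right)}{3} = -2 + L$)
$Y{\left(g,I \right)} = -1507$ ($Y{\left(g,I \right)} = \left(-441 - 1040\right) - 26 = -1481 - 26 = -1507$)
$- Y{\left(R{\left(T \right)},-1413 - 436 \right)} = \left(-1\right) \left(-1507\right) = 1507$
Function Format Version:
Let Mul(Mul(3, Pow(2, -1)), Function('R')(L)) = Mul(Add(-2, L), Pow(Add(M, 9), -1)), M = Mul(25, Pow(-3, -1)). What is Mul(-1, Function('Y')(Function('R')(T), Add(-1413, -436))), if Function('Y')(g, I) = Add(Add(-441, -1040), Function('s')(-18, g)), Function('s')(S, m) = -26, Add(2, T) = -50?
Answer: 1507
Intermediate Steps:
M = Rational(-25, 3) (M = Mul(25, Rational(-1, 3)) = Rational(-25, 3) ≈ -8.3333)
T = -52 (T = Add(-2, -50) = -52)
Function('R')(L) = Add(-2, L) (Function('R')(L) = Mul(Rational(2, 3), Mul(Add(-2, L), Pow(Add(Rational(-25, 3), 9), -1))) = Mul(Rational(2, 3), Mul(Add(-2, L), Pow(Rational(2, 3), -1))) = Mul(Rational(2, 3), Mul(Add(-2, L), Rational(3, 2))) = Mul(Rational(2, 3), Add(-3, Mul(Rational(3, 2), L))) = Add(-2, L))
Function('Y')(g, I) = -1507 (Function('Y')(g, I) = Add(Add(-441, -1040), -26) = Add(-1481, -26) = -1507)
Mul(-1, Function('Y')(Function('R')(T), Add(-1413, -436))) = Mul(-1, -1507) = 1507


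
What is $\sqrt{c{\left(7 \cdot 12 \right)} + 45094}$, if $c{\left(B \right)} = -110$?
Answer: $2 \sqrt{11246} \approx 212.09$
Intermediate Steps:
$\sqrt{c{\left(7 \cdot 12 \right)} + 45094} = \sqrt{-110 + 45094} = \sqrt{44984} = 2 \sqrt{11246}$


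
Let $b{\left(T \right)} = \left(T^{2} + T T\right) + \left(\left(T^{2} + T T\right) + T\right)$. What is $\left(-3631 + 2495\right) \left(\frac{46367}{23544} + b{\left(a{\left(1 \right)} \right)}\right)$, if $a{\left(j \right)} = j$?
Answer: $- \frac{23300354}{2943} \approx -7917.2$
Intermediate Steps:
$b{\left(T \right)} = T + 4 T^{2}$ ($b{\left(T \right)} = \left(T^{2} + T^{2}\right) + \left(\left(T^{2} + T^{2}\right) + T\right) = 2 T^{2} + \left(2 T^{2} + T\right) = 2 T^{2} + \left(T + 2 T^{2}\right) = T + 4 T^{2}$)
$\left(-3631 + 2495\right) \left(\frac{46367}{23544} + b{\left(a{\left(1 \right)} \right)}\right) = \left(-3631 + 2495\right) \left(\frac{46367}{23544} + 1 \left(1 + 4 \cdot 1\right)\right) = - 1136 \left(46367 \cdot \frac{1}{23544} + 1 \left(1 + 4\right)\right) = - 1136 \left(\frac{46367}{23544} + 1 \cdot 5\right) = - 1136 \left(\frac{46367}{23544} + 5\right) = \left(-1136\right) \frac{164087}{23544} = - \frac{23300354}{2943}$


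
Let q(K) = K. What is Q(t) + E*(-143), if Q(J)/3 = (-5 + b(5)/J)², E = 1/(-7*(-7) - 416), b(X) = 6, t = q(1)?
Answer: 1244/367 ≈ 3.3896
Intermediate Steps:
t = 1
E = -1/367 (E = 1/(49 - 416) = 1/(-367) = -1/367 ≈ -0.0027248)
Q(J) = 3*(-5 + 6/J)²
Q(t) + E*(-143) = 3*(-6 + 5*1)²/1² - 1/367*(-143) = 3*1*(-6 + 5)² + 143/367 = 3*1*(-1)² + 143/367 = 3*1*1 + 143/367 = 3 + 143/367 = 1244/367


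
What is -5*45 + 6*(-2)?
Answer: -237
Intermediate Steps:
-5*45 + 6*(-2) = -225 - 12 = -237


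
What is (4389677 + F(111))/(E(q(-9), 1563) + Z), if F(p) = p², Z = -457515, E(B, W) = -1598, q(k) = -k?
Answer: -4401998/459113 ≈ -9.5880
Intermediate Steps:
(4389677 + F(111))/(E(q(-9), 1563) + Z) = (4389677 + 111²)/(-1598 - 457515) = (4389677 + 12321)/(-459113) = 4401998*(-1/459113) = -4401998/459113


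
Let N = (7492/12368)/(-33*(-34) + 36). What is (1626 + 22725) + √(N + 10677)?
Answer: 24351 + √34220422084330830/1790268 ≈ 24454.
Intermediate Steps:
N = 1873/3580536 (N = (7492*(1/12368))/(1122 + 36) = (1873/3092)/1158 = (1873/3092)*(1/1158) = 1873/3580536 ≈ 0.00052311)
(1626 + 22725) + √(N + 10677) = (1626 + 22725) + √(1873/3580536 + 10677) = 24351 + √(38229384745/3580536) = 24351 + √34220422084330830/1790268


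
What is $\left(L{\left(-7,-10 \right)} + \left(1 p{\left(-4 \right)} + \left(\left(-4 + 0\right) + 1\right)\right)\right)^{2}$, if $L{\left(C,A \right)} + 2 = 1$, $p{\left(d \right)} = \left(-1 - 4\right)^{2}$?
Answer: $441$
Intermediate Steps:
$p{\left(d \right)} = 25$ ($p{\left(d \right)} = \left(-5\right)^{2} = 25$)
$L{\left(C,A \right)} = -1$ ($L{\left(C,A \right)} = -2 + 1 = -1$)
$\left(L{\left(-7,-10 \right)} + \left(1 p{\left(-4 \right)} + \left(\left(-4 + 0\right) + 1\right)\right)\right)^{2} = \left(-1 + \left(1 \cdot 25 + \left(\left(-4 + 0\right) + 1\right)\right)\right)^{2} = \left(-1 + \left(25 + \left(-4 + 1\right)\right)\right)^{2} = \left(-1 + \left(25 - 3\right)\right)^{2} = \left(-1 + 22\right)^{2} = 21^{2} = 441$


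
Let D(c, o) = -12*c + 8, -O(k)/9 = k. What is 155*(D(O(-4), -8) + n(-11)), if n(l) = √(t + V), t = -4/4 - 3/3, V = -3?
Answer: -65720 + 155*I*√5 ≈ -65720.0 + 346.59*I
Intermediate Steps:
O(k) = -9*k
D(c, o) = 8 - 12*c
t = -2 (t = -4*¼ - 3*⅓ = -1 - 1 = -2)
n(l) = I*√5 (n(l) = √(-2 - 3) = √(-5) = I*√5)
155*(D(O(-4), -8) + n(-11)) = 155*((8 - (-108)*(-4)) + I*√5) = 155*((8 - 12*36) + I*√5) = 155*((8 - 432) + I*√5) = 155*(-424 + I*√5) = -65720 + 155*I*√5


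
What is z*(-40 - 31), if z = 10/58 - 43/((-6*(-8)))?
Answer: 71497/1392 ≈ 51.363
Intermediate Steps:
z = -1007/1392 (z = 10*(1/58) - 43/48 = 5/29 - 43*1/48 = 5/29 - 43/48 = -1007/1392 ≈ -0.72342)
z*(-40 - 31) = -1007*(-40 - 31)/1392 = -1007/1392*(-71) = 71497/1392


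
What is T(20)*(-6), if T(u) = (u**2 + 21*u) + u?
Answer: -5040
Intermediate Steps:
T(u) = u**2 + 22*u
T(20)*(-6) = (20*(22 + 20))*(-6) = (20*42)*(-6) = 840*(-6) = -5040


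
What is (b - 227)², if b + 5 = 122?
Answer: 12100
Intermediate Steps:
b = 117 (b = -5 + 122 = 117)
(b - 227)² = (117 - 227)² = (-110)² = 12100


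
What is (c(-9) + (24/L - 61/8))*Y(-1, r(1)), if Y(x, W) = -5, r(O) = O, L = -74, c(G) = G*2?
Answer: 38405/296 ≈ 129.75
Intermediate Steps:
c(G) = 2*G
(c(-9) + (24/L - 61/8))*Y(-1, r(1)) = (2*(-9) + (24/(-74) - 61/8))*(-5) = (-18 + (24*(-1/74) - 61*⅛))*(-5) = (-18 + (-12/37 - 61/8))*(-5) = (-18 - 2353/296)*(-5) = -7681/296*(-5) = 38405/296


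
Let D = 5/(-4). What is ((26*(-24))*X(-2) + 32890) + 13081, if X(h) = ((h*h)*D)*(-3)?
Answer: 36611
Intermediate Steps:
D = -5/4 (D = 5*(-¼) = -5/4 ≈ -1.2500)
X(h) = 15*h²/4 (X(h) = ((h*h)*(-5/4))*(-3) = (h²*(-5/4))*(-3) = -5*h²/4*(-3) = 15*h²/4)
((26*(-24))*X(-2) + 32890) + 13081 = ((26*(-24))*((15/4)*(-2)²) + 32890) + 13081 = (-2340*4 + 32890) + 13081 = (-624*15 + 32890) + 13081 = (-9360 + 32890) + 13081 = 23530 + 13081 = 36611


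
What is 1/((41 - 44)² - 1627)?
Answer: -1/1618 ≈ -0.00061805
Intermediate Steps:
1/((41 - 44)² - 1627) = 1/((-3)² - 1627) = 1/(9 - 1627) = 1/(-1618) = -1/1618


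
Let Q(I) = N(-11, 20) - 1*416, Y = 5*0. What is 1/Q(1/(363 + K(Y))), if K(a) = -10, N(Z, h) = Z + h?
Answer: -1/407 ≈ -0.0024570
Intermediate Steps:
Y = 0
Q(I) = -407 (Q(I) = (-11 + 20) - 1*416 = 9 - 416 = -407)
1/Q(1/(363 + K(Y))) = 1/(-407) = -1/407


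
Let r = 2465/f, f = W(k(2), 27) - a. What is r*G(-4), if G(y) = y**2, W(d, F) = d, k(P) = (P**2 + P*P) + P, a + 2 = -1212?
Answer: 290/9 ≈ 32.222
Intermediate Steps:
a = -1214 (a = -2 - 1212 = -1214)
k(P) = P + 2*P**2 (k(P) = (P**2 + P**2) + P = 2*P**2 + P = P + 2*P**2)
f = 1224 (f = 2*(1 + 2*2) - 1*(-1214) = 2*(1 + 4) + 1214 = 2*5 + 1214 = 10 + 1214 = 1224)
r = 145/72 (r = 2465/1224 = 2465*(1/1224) = 145/72 ≈ 2.0139)
r*G(-4) = (145/72)*(-4)**2 = (145/72)*16 = 290/9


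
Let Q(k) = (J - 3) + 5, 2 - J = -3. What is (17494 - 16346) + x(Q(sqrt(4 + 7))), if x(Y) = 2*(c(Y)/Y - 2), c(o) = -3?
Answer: 8002/7 ≈ 1143.1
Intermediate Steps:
J = 5 (J = 2 - 1*(-3) = 2 + 3 = 5)
Q(k) = 7 (Q(k) = (5 - 3) + 5 = 2 + 5 = 7)
x(Y) = -4 - 6/Y (x(Y) = 2*(-3/Y - 2) = 2*(-2 - 3/Y) = -4 - 6/Y)
(17494 - 16346) + x(Q(sqrt(4 + 7))) = (17494 - 16346) + (-4 - 6/7) = 1148 + (-4 - 6*1/7) = 1148 + (-4 - 6/7) = 1148 - 34/7 = 8002/7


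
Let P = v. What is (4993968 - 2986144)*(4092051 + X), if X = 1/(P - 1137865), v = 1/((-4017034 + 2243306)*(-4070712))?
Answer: 67501716587247830490289218731472/8215767456894032639 ≈ 8.2161e+12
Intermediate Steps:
v = 1/7220335854336 (v = -1/4070712/(-1773728) = -1/1773728*(-1/4070712) = 1/7220335854336 ≈ 1.3850e-13)
P = 1/7220335854336 ≈ 1.3850e-13
X = -7220335854336/8215767456894032639 (X = 1/(1/7220335854336 - 1137865) = 1/(-8215767456894032639/7220335854336) = -7220335854336/8215767456894032639 ≈ -8.7884e-7)
(4993968 - 2986144)*(4092051 + X) = (4993968 - 2986144)*(4092051 - 7220335854336/8215767456894032639) = 2007824*(33619339437743462818598253/8215767456894032639) = 67501716587247830490289218731472/8215767456894032639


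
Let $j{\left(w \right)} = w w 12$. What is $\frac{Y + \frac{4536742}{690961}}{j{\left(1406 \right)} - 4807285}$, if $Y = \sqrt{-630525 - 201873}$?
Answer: $\frac{4536742}{13069352501867} + \frac{i \sqrt{832398}}{18914747} \approx 3.4713 \cdot 10^{-7} + 4.8235 \cdot 10^{-5} i$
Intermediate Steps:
$Y = i \sqrt{832398}$ ($Y = \sqrt{-832398} = i \sqrt{832398} \approx 912.36 i$)
$j{\left(w \right)} = 12 w^{2}$ ($j{\left(w \right)} = w^{2} \cdot 12 = 12 w^{2}$)
$\frac{Y + \frac{4536742}{690961}}{j{\left(1406 \right)} - 4807285} = \frac{i \sqrt{832398} + \frac{4536742}{690961}}{12 \cdot 1406^{2} - 4807285} = \frac{i \sqrt{832398} + 4536742 \cdot \frac{1}{690961}}{12 \cdot 1976836 - 4807285} = \frac{i \sqrt{832398} + \frac{4536742}{690961}}{23722032 - 4807285} = \frac{\frac{4536742}{690961} + i \sqrt{832398}}{18914747} = \left(\frac{4536742}{690961} + i \sqrt{832398}\right) \frac{1}{18914747} = \frac{4536742}{13069352501867} + \frac{i \sqrt{832398}}{18914747}$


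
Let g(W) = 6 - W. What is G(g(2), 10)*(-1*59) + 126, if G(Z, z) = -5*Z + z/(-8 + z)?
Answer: 1011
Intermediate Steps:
G(Z, z) = -5*Z + z/(-8 + z)
G(g(2), 10)*(-1*59) + 126 = ((10 + 40*(6 - 1*2) - 5*(6 - 1*2)*10)/(-8 + 10))*(-1*59) + 126 = ((10 + 40*(6 - 2) - 5*(6 - 2)*10)/2)*(-59) + 126 = ((10 + 40*4 - 5*4*10)/2)*(-59) + 126 = ((10 + 160 - 200)/2)*(-59) + 126 = ((½)*(-30))*(-59) + 126 = -15*(-59) + 126 = 885 + 126 = 1011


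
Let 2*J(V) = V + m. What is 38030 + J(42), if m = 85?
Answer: 76187/2 ≈ 38094.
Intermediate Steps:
J(V) = 85/2 + V/2 (J(V) = (V + 85)/2 = (85 + V)/2 = 85/2 + V/2)
38030 + J(42) = 38030 + (85/2 + (½)*42) = 38030 + (85/2 + 21) = 38030 + 127/2 = 76187/2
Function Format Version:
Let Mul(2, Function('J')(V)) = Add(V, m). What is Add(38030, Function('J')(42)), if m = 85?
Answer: Rational(76187, 2) ≈ 38094.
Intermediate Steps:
Function('J')(V) = Add(Rational(85, 2), Mul(Rational(1, 2), V)) (Function('J')(V) = Mul(Rational(1, 2), Add(V, 85)) = Mul(Rational(1, 2), Add(85, V)) = Add(Rational(85, 2), Mul(Rational(1, 2), V)))
Add(38030, Function('J')(42)) = Add(38030, Add(Rational(85, 2), Mul(Rational(1, 2), 42))) = Add(38030, Add(Rational(85, 2), 21)) = Add(38030, Rational(127, 2)) = Rational(76187, 2)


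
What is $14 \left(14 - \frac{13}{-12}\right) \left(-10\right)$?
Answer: $- \frac{6335}{3} \approx -2111.7$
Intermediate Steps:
$14 \left(14 - \frac{13}{-12}\right) \left(-10\right) = 14 \left(14 - - \frac{13}{12}\right) \left(-10\right) = 14 \left(14 + \frac{13}{12}\right) \left(-10\right) = 14 \cdot \frac{181}{12} \left(-10\right) = \frac{1267}{6} \left(-10\right) = - \frac{6335}{3}$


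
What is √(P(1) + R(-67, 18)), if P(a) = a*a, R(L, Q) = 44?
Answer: 3*√5 ≈ 6.7082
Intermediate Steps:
P(a) = a²
√(P(1) + R(-67, 18)) = √(1² + 44) = √(1 + 44) = √45 = 3*√5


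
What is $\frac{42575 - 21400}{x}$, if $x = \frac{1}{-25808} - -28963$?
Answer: $\frac{546484400}{747477103} \approx 0.7311$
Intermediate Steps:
$x = \frac{747477103}{25808}$ ($x = - \frac{1}{25808} + 28963 = \frac{747477103}{25808} \approx 28963.0$)
$\frac{42575 - 21400}{x} = \frac{42575 - 21400}{\frac{747477103}{25808}} = 21175 \cdot \frac{25808}{747477103} = \frac{546484400}{747477103}$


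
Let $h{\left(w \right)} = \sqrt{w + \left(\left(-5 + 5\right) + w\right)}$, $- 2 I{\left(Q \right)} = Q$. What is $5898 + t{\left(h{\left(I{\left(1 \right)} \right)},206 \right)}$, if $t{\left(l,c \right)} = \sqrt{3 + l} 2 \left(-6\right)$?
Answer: $5898 - 12 \sqrt{3 + i} \approx 5876.9 - 3.4182 i$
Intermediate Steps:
$I{\left(Q \right)} = - \frac{Q}{2}$
$h{\left(w \right)} = \sqrt{2} \sqrt{w}$ ($h{\left(w \right)} = \sqrt{w + \left(0 + w\right)} = \sqrt{w + w} = \sqrt{2 w} = \sqrt{2} \sqrt{w}$)
$t{\left(l,c \right)} = - 12 \sqrt{3 + l}$ ($t{\left(l,c \right)} = 2 \sqrt{3 + l} \left(-6\right) = - 12 \sqrt{3 + l}$)
$5898 + t{\left(h{\left(I{\left(1 \right)} \right)},206 \right)} = 5898 - 12 \sqrt{3 + \sqrt{2} \sqrt{\left(- \frac{1}{2}\right) 1}} = 5898 - 12 \sqrt{3 + \sqrt{2} \sqrt{- \frac{1}{2}}} = 5898 - 12 \sqrt{3 + \sqrt{2} \frac{i \sqrt{2}}{2}} = 5898 - 12 \sqrt{3 + i}$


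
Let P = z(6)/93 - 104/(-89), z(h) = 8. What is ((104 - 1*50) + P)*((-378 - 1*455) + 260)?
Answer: -87352322/2759 ≈ -31661.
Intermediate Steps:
P = 10384/8277 (P = 8/93 - 104/(-89) = 8*(1/93) - 104*(-1/89) = 8/93 + 104/89 = 10384/8277 ≈ 1.2546)
((104 - 1*50) + P)*((-378 - 1*455) + 260) = ((104 - 1*50) + 10384/8277)*((-378 - 1*455) + 260) = ((104 - 50) + 10384/8277)*((-378 - 455) + 260) = (54 + 10384/8277)*(-833 + 260) = (457342/8277)*(-573) = -87352322/2759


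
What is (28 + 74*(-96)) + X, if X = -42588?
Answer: -49664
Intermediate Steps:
(28 + 74*(-96)) + X = (28 + 74*(-96)) - 42588 = (28 - 7104) - 42588 = -7076 - 42588 = -49664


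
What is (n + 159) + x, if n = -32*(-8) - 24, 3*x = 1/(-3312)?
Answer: 3884975/9936 ≈ 391.00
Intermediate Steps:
x = -1/9936 (x = (⅓)/(-3312) = (⅓)*(-1/3312) = -1/9936 ≈ -0.00010064)
n = 232 (n = 256 - 24 = 232)
(n + 159) + x = (232 + 159) - 1/9936 = 391 - 1/9936 = 3884975/9936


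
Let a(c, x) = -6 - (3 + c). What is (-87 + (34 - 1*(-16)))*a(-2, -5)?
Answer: 259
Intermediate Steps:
a(c, x) = -9 - c (a(c, x) = -6 + (-3 - c) = -9 - c)
(-87 + (34 - 1*(-16)))*a(-2, -5) = (-87 + (34 - 1*(-16)))*(-9 - 1*(-2)) = (-87 + (34 + 16))*(-9 + 2) = (-87 + 50)*(-7) = -37*(-7) = 259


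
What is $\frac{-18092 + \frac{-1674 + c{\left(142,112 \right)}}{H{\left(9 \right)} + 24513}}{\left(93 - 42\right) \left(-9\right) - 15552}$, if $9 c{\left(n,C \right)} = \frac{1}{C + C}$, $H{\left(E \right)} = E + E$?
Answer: $\frac{894734116415}{791815935456} \approx 1.13$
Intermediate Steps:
$H{\left(E \right)} = 2 E$
$c{\left(n,C \right)} = \frac{1}{18 C}$ ($c{\left(n,C \right)} = \frac{1}{9 \left(C + C\right)} = \frac{1}{9 \cdot 2 C} = \frac{\frac{1}{2} \frac{1}{C}}{9} = \frac{1}{18 C}$)
$\frac{-18092 + \frac{-1674 + c{\left(142,112 \right)}}{H{\left(9 \right)} + 24513}}{\left(93 - 42\right) \left(-9\right) - 15552} = \frac{-18092 + \frac{-1674 + \frac{1}{18 \cdot 112}}{2 \cdot 9 + 24513}}{\left(93 - 42\right) \left(-9\right) - 15552} = \frac{-18092 + \frac{-1674 + \frac{1}{18} \cdot \frac{1}{112}}{18 + 24513}}{51 \left(-9\right) - 15552} = \frac{-18092 + \frac{-1674 + \frac{1}{2016}}{24531}}{-459 - 15552} = \frac{-18092 - \frac{3374783}{49454496}}{-16011} = \left(-18092 - \frac{3374783}{49454496}\right) \left(- \frac{1}{16011}\right) = \left(- \frac{894734116415}{49454496}\right) \left(- \frac{1}{16011}\right) = \frac{894734116415}{791815935456}$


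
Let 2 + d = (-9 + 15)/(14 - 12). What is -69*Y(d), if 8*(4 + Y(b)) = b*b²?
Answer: 2139/8 ≈ 267.38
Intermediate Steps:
d = 1 (d = -2 + (-9 + 15)/(14 - 12) = -2 + 6/2 = -2 + 6*(½) = -2 + 3 = 1)
Y(b) = -4 + b³/8 (Y(b) = -4 + (b*b²)/8 = -4 + b³/8)
-69*Y(d) = -69*(-4 + (⅛)*1³) = -69*(-4 + (⅛)*1) = -69*(-4 + ⅛) = -69*(-31/8) = 2139/8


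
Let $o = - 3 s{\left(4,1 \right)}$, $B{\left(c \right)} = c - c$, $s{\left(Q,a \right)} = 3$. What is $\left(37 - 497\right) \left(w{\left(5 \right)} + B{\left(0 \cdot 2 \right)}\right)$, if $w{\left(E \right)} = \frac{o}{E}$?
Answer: $828$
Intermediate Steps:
$B{\left(c \right)} = 0$
$o = -9$ ($o = \left(-3\right) 3 = -9$)
$w{\left(E \right)} = - \frac{9}{E}$
$\left(37 - 497\right) \left(w{\left(5 \right)} + B{\left(0 \cdot 2 \right)}\right) = \left(37 - 497\right) \left(- \frac{9}{5} + 0\right) = - 460 \left(\left(-9\right) \frac{1}{5} + 0\right) = - 460 \left(- \frac{9}{5} + 0\right) = \left(-460\right) \left(- \frac{9}{5}\right) = 828$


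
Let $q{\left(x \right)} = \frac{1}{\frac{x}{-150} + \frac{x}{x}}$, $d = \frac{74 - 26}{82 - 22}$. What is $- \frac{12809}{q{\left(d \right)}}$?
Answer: $- \frac{4777757}{375} \approx -12741.0$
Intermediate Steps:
$d = \frac{4}{5}$ ($d = \frac{48}{60} = 48 \cdot \frac{1}{60} = \frac{4}{5} \approx 0.8$)
$q{\left(x \right)} = \frac{1}{1 - \frac{x}{150}}$ ($q{\left(x \right)} = \frac{1}{x \left(- \frac{1}{150}\right) + 1} = \frac{1}{- \frac{x}{150} + 1} = \frac{1}{1 - \frac{x}{150}}$)
$- \frac{12809}{q{\left(d \right)}} = - \frac{12809}{\left(-150\right) \frac{1}{-150 + \frac{4}{5}}} = - \frac{12809}{\left(-150\right) \frac{1}{- \frac{746}{5}}} = - \frac{12809}{\left(-150\right) \left(- \frac{5}{746}\right)} = - \frac{12809}{\frac{375}{373}} = \left(-12809\right) \frac{373}{375} = - \frac{4777757}{375}$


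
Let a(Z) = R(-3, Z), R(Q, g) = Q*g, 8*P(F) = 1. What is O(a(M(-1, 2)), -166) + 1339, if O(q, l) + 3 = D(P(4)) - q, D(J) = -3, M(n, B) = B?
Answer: 1339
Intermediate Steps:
P(F) = ⅛ (P(F) = (⅛)*1 = ⅛)
a(Z) = -3*Z
O(q, l) = -6 - q (O(q, l) = -3 + (-3 - q) = -6 - q)
O(a(M(-1, 2)), -166) + 1339 = (-6 - (-3)*2) + 1339 = (-6 - 1*(-6)) + 1339 = (-6 + 6) + 1339 = 0 + 1339 = 1339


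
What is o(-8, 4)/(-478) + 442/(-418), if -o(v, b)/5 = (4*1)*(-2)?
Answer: -56999/49951 ≈ -1.1411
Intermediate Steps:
o(v, b) = 40 (o(v, b) = -5*4*1*(-2) = -20*(-2) = -5*(-8) = 40)
o(-8, 4)/(-478) + 442/(-418) = 40/(-478) + 442/(-418) = 40*(-1/478) + 442*(-1/418) = -20/239 - 221/209 = -56999/49951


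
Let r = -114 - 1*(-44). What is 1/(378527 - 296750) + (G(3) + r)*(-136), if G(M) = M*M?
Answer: 678421993/81777 ≈ 8296.0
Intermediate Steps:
G(M) = M²
r = -70 (r = -114 + 44 = -70)
1/(378527 - 296750) + (G(3) + r)*(-136) = 1/(378527 - 296750) + (3² - 70)*(-136) = 1/81777 + (9 - 70)*(-136) = 1/81777 - 61*(-136) = 1/81777 + 8296 = 678421993/81777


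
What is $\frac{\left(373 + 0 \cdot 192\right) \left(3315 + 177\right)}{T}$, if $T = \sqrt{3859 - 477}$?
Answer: $\frac{651258 \sqrt{3382}}{1691} \approx 22397.0$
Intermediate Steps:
$T = \sqrt{3382} \approx 58.155$
$\frac{\left(373 + 0 \cdot 192\right) \left(3315 + 177\right)}{T} = \frac{\left(373 + 0 \cdot 192\right) \left(3315 + 177\right)}{\sqrt{3382}} = \left(373 + 0\right) 3492 \frac{\sqrt{3382}}{3382} = 373 \cdot 3492 \frac{\sqrt{3382}}{3382} = 1302516 \frac{\sqrt{3382}}{3382} = \frac{651258 \sqrt{3382}}{1691}$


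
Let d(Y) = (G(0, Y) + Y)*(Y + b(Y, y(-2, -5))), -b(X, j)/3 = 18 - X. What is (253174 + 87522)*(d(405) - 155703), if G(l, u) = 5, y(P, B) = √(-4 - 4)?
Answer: 165699884472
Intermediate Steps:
y(P, B) = 2*I*√2 (y(P, B) = √(-8) = 2*I*√2)
b(X, j) = -54 + 3*X (b(X, j) = -3*(18 - X) = -54 + 3*X)
d(Y) = (-54 + 4*Y)*(5 + Y) (d(Y) = (5 + Y)*(Y + (-54 + 3*Y)) = (5 + Y)*(-54 + 4*Y) = (-54 + 4*Y)*(5 + Y))
(253174 + 87522)*(d(405) - 155703) = (253174 + 87522)*((-270 - 34*405 + 4*405²) - 155703) = 340696*((-270 - 13770 + 4*164025) - 155703) = 340696*((-270 - 13770 + 656100) - 155703) = 340696*(642060 - 155703) = 340696*486357 = 165699884472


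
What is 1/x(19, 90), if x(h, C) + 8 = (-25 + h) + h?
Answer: ⅕ ≈ 0.20000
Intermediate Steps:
x(h, C) = -33 + 2*h (x(h, C) = -8 + ((-25 + h) + h) = -8 + (-25 + 2*h) = -33 + 2*h)
1/x(19, 90) = 1/(-33 + 2*19) = 1/(-33 + 38) = 1/5 = ⅕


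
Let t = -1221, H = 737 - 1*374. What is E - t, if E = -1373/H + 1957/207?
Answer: 30724447/25047 ≈ 1226.7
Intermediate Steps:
H = 363 (H = 737 - 374 = 363)
E = 142060/25047 (E = -1373/363 + 1957/207 = 142060/25047 ≈ 5.6717)
E - t = 142060/25047 - 1*(-1221) = 142060/25047 + 1221 = 30724447/25047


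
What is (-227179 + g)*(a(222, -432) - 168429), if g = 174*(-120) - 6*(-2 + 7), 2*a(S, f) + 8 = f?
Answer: 41839961761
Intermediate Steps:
a(S, f) = -4 + f/2
g = -20910 (g = -20880 - 6*5 = -20880 - 30 = -20910)
(-227179 + g)*(a(222, -432) - 168429) = (-227179 - 20910)*((-4 + (½)*(-432)) - 168429) = -248089*((-4 - 216) - 168429) = -248089*(-220 - 168429) = -248089*(-168649) = 41839961761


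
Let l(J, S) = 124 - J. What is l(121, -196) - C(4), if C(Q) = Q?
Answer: -1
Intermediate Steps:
l(121, -196) - C(4) = (124 - 1*121) - 1*4 = (124 - 121) - 4 = 3 - 4 = -1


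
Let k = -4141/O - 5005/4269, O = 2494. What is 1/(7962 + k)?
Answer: 10646886/84740345933 ≈ 0.00012564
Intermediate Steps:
k = -30160399/10646886 (k = -4141/2494 - 5005/4269 = -30160399/10646886 ≈ -2.8328)
1/(7962 + k) = 1/(7962 - 30160399/10646886) = 1/(84740345933/10646886) = 10646886/84740345933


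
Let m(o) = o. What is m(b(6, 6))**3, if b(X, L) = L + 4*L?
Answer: 27000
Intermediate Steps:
b(X, L) = 5*L
m(b(6, 6))**3 = (5*6)**3 = 30**3 = 27000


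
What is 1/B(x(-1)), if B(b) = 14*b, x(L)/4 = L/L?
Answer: 1/56 ≈ 0.017857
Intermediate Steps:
x(L) = 4 (x(L) = 4*(L/L) = 4*1 = 4)
1/B(x(-1)) = 1/(14*4) = 1/56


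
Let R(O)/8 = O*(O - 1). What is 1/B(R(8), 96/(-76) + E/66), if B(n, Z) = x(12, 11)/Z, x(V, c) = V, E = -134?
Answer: -2065/7524 ≈ -0.27446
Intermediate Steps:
R(O) = 8*O*(-1 + O) (R(O) = 8*(O*(O - 1)) = 8*(O*(-1 + O)) = 8*O*(-1 + O))
B(n, Z) = 12/Z
1/B(R(8), 96/(-76) + E/66) = 1/(12/(96/(-76) - 134/66)) = 1/(12/(96*(-1/76) - 134*1/66)) = 1/(12/(-24/19 - 67/33)) = 1/(12/(-2065/627)) = 1/(12*(-627/2065)) = 1/(-7524/2065) = -2065/7524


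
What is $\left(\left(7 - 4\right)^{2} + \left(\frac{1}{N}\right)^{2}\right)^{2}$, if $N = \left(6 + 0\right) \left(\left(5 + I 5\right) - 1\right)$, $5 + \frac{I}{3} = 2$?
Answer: $\frac{296638176025}{3662186256} \approx 81.0$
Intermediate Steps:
$I = -9$ ($I = -15 + 3 \cdot 2 = -15 + 6 = -9$)
$N = -246$ ($N = \left(6 + 0\right) \left(\left(5 - 45\right) - 1\right) = 6 \left(\left(5 - 45\right) - 1\right) = 6 \left(-40 - 1\right) = 6 \left(-41\right) = -246$)
$\left(\left(7 - 4\right)^{2} + \left(\frac{1}{N}\right)^{2}\right)^{2} = \left(\left(7 - 4\right)^{2} + \left(\frac{1}{-246}\right)^{2}\right)^{2} = \left(3^{2} + \left(- \frac{1}{246}\right)^{2}\right)^{2} = \left(9 + \frac{1}{60516}\right)^{2} = \left(\frac{544645}{60516}\right)^{2} = \frac{296638176025}{3662186256}$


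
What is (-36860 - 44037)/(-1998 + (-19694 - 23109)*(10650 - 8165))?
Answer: 80897/106367453 ≈ 0.00076054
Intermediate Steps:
(-36860 - 44037)/(-1998 + (-19694 - 23109)*(10650 - 8165)) = -80897/(-1998 - 42803*2485) = -80897/(-1998 - 106365455) = -80897/(-106367453) = -80897*(-1/106367453) = 80897/106367453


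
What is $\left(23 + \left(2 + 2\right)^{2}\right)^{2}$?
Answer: $1521$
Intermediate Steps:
$\left(23 + \left(2 + 2\right)^{2}\right)^{2} = \left(23 + 4^{2}\right)^{2} = \left(23 + 16\right)^{2} = 39^{2} = 1521$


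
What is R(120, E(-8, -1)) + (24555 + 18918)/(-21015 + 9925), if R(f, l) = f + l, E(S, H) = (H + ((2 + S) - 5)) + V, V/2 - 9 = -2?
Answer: 1309507/11090 ≈ 118.08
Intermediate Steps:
V = 14 (V = 18 + 2*(-2) = 18 - 4 = 14)
E(S, H) = 11 + H + S (E(S, H) = (H + ((2 + S) - 5)) + 14 = (H + (-3 + S)) + 14 = (-3 + H + S) + 14 = 11 + H + S)
R(120, E(-8, -1)) + (24555 + 18918)/(-21015 + 9925) = (120 + (11 - 1 - 8)) + (24555 + 18918)/(-21015 + 9925) = (120 + 2) + 43473/(-11090) = 122 + 43473*(-1/11090) = 122 - 43473/11090 = 1309507/11090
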